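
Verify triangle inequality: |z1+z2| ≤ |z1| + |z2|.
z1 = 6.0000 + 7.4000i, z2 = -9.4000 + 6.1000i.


|z1| = sqrt(6^2 + 7.4^2) = sqrt(90.76) = 9.5268
|z2| = sqrt((-9.4)^2 + 6.1^2) = sqrt(125.57) = 11.2058
z1+z2 = -3.4000 + 13.5000i
|z1+z2| = sqrt(193.81) = 13.9216
|z1|+|z2| = 9.5268 + 11.2058 = 20.7326

|z1+z2| = 13.9216 ≤ |z1|+|z2| = 20.7326 (verified)


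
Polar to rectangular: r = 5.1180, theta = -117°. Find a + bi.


a = 5.1180*cos(-117°) = 5.1180*(-0.45399) = -2.3235
b = 5.1180*sin(-117°) = 5.1180*(-0.89101) = -4.5602

-2.3235 - 4.5602i


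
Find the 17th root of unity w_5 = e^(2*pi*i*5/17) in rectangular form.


Angle = 360*5/17 = 105.8824°
a = cos(105.8824°) = -0.2737
b = sin(105.8824°) = 0.9618

-0.2737 + 0.9618i


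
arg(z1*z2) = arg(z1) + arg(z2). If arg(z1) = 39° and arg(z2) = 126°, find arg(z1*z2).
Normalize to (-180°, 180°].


arg(z1*z2) = 39° + 126° = 165°
Normalized to (-180°, 180°]: 165°

165°


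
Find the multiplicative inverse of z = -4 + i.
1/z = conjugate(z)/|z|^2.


|z|^2 = 16+1 = 17
1/z = (-4 - 1i)/17

1/z = -0.2353 - 0.0588i


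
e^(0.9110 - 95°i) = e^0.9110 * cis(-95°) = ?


e^0.9110 = 2.4868
cos(-95°) = -0.08716
sin(-95°) = -0.99619
Real = 2.4868*(-0.08716) = -0.2167
Imag = 2.4868*(-0.99619) = -2.4773

-0.2167 - 2.4773i


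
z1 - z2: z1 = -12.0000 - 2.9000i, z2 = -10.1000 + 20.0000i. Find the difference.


Real: -12 + 10.1 = -1.9
Imag: -2.9 - 20 = -22.9

-1.9000 - 22.9000i


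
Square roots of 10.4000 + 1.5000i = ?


|z| = sqrt(108.16+2.25) = 10.5076
sqrt((|z|+a)/2) = sqrt((10.5076+10.4)/2) = sqrt(10.4538) = 3.2332
sqrt((|z|-a)/2) = sqrt((10.5076-10.4)/2) = sqrt(0.0538) = 0.2320

±(3.2332 + 0.2320i) i.e. 3.2332 + 0.2320i and -3.2332 - 0.2320i


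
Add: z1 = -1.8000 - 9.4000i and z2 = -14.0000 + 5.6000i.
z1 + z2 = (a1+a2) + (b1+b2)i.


Real: -1.8 - 14 = -15.8
Imag: -9.4 + 5.6 = -3.8

-15.8000 - 3.8000i


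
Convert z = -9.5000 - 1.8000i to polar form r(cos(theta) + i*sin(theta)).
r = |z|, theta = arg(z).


r = sqrt(90.25+3.24) = sqrt(93.49) = 9.6690
theta = atan2(-1.8, -9.5) = -169.2711 degrees

r = 9.6690, theta = -169.2711 degrees


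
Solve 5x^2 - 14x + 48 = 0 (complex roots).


disc = (-14)^2 - 4*5*48 = 196 - 960 = -764
sqrt(|disc|) = sqrt(764) = 27.6405
Real part = 14/(2*5) = 1.4000
Imag part = 27.6405/(2*5) = 2.7641

1.4000 ± 2.7641i


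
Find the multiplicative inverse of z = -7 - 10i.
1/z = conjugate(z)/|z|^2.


|z|^2 = 49+100 = 149
1/z = (-7 + 10i)/149

1/z = -0.0470 + 0.0671i


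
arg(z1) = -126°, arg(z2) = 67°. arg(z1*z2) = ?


arg(z1*z2) = -126° + 67° = -59°
Normalized to (-180°, 180°]: -59°

-59°


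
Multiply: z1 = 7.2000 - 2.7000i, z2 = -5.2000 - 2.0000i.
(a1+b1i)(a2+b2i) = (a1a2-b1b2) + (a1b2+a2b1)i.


Real = 7.2*(-5.2) - (-2.7)*(-2) = -37.44 - 5.4 = -42.84
Imag = 7.2*(-2) - (5.2)*(-2.7) = -14.4 + 14.04 = -0.36

-42.8400 - 0.3600i


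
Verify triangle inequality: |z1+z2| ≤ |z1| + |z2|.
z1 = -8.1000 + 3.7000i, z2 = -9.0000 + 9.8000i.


|z1| = sqrt((-8.1)^2 + 3.7^2) = sqrt(79.3) = 8.9051
|z2| = sqrt((-9)^2 + 9.8^2) = sqrt(177.04) = 13.3056
z1+z2 = -17.1000 + 13.5000i
|z1+z2| = sqrt(474.66) = 21.7867
|z1|+|z2| = 8.9051 + 13.3056 = 22.2107

|z1+z2| = 21.7867 ≤ |z1|+|z2| = 22.2107 (verified)


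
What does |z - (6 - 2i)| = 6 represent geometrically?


|z - z0| = r is a circle with center z0 and radius r.
Center = (6, -2), radius = 6

Circle with center (6, -2) and radius 6


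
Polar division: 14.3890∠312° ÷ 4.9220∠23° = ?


r = 14.3890 / 4.9220 = 2.9234
theta = 312° - 23° = 289° = 289° (mod 360)

2.9234 cis(289°)


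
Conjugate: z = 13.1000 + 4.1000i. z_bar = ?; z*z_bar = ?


z_bar = 13.1000 - 4.1000i
z*z_bar = 13.1^2 + 4.1^2 = 171.61 + 16.81 = 188.42

z_bar = 13.1000 - 4.1000i, z*z_bar = 188.42


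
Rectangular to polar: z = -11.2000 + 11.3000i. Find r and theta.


r = sqrt(125.44+127.69) = sqrt(253.13) = 15.9101
theta = atan2(11.3, -11.2) = 134.7454 degrees

r = 15.9101, theta = 134.7454 degrees


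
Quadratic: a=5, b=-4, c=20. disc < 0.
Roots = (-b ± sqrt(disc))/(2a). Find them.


disc = (-4)^2 - 4*5*20 = 16 - 400 = -384
sqrt(|disc|) = sqrt(384) = 19.5959
Real part = 4/(2*5) = 0.4000
Imag part = 19.5959/(2*5) = 1.9596

0.4000 ± 1.9596i


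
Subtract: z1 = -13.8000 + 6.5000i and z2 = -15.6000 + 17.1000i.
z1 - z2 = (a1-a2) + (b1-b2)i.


Real: -13.8 + 15.6 = 1.8
Imag: 6.5 - 17.1 = -10.6

1.8000 - 10.6000i


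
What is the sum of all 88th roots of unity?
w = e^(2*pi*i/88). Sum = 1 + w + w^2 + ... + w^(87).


The sum of all 88th roots of unity is 0.
Geometric series: (1 - w^88)/(1 - w) = (1-1)/(1-w) = 0 since w^88 = 1, w ≠ 1.
Alternatively: coefficient of z^87 in z^88 - 1 is 0.

0


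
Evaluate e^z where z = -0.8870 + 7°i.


e^-0.8870 = 0.4119
cos(7°) = 0.9925
sin(7°) = 0.1219
Real = 0.4119*0.9925 = 0.4088
Imag = 0.4119*0.1219 = 0.0502

0.4088 + 0.0502i


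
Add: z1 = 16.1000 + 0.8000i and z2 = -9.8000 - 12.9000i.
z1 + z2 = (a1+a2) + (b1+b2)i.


Real: 16.1 - 9.8 = 6.3
Imag: 0.8 - 12.9 = -12.1

6.3000 - 12.1000i


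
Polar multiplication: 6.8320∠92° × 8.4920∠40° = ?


r = 6.8320 * 8.4920 = 58.0173
theta = 92° + 40° = 132° = 132° (mod 360)

58.0173 cis(132°)


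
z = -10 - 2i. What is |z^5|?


|z| = sqrt(100+4) = sqrt(104) = 10.1980
|z^5| = |z|^5 = (sqrt(104))^5 = 104^2 * sqrt(104) = 10816*sqrt(104)

|z^5| = 10816*sqrt(104) ≈ 110301.9901


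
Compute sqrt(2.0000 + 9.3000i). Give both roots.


|z| = sqrt(4+86.49) = 9.5126
sqrt((|z|+a)/2) = sqrt((9.5126+2)/2) = sqrt(5.7563) = 2.3992
sqrt((|z|-a)/2) = sqrt((9.5126-2)/2) = sqrt(3.7563) = 1.9381

±(2.3992 + 1.9381i) i.e. 2.3992 + 1.9381i and -2.3992 - 1.9381i


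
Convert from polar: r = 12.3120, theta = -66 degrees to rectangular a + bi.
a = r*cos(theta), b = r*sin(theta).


a = 12.3120*cos(-66°) = 12.3120*0.406737 = 5.0077
b = 12.3120*sin(-66°) = 12.3120*(-0.91355) = -11.2476

5.0077 - 11.2476i


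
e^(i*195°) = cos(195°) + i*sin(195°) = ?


cos(195°) = -0.9659
sin(195°) = -0.2588

e^(i*195°) = -0.9659 - 0.2588i


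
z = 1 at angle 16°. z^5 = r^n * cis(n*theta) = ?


r^5 = 1^5 = 1
n*theta = 5*16° = 80° = 80° (mod 360)
a = 1*cos(80°) = 0.1736
b = 1*sin(80°) = 0.9848

1 cis(80°) = 0.1736 + 0.9848i


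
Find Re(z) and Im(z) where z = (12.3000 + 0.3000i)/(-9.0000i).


Multiply by conjugate: (12.3000 + 0.3000i)(9.0000i) / (0^2 + (-9)^2)
Numerator real = 12.3*0 + 0.3*(-9) = -2.7
Numerator imag = 0.3*0 - 12.3*(-9) = 110.7
Denominator = 81
Re(z) = -2.7/81 = -0.0333
Im(z) = 110.7/81 = 1.3667

Re(z) = -0.0333, Im(z) = 1.3667


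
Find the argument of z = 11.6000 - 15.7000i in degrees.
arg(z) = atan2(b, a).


Re = 11.6, Im = -15.7
arg = atan2(-15.7, 11.6) = -53.5410 degrees

arg(z) = -53.5410 degrees


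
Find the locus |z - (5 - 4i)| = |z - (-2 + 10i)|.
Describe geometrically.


Equal distances means the locus is the perpendicular bisector of z1 and z2.
Midpoint = ((5+(-2))/2, (-4+10)/2) = (1.5000, 3.0000)

Perpendicular bisector through (1.5000, 3.0000)


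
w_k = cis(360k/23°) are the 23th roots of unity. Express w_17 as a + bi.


Angle = 360*17/23 = 266.087°
a = cos(266.087°) = -0.0682
b = sin(266.087°) = -0.9977

-0.0682 - 0.9977i


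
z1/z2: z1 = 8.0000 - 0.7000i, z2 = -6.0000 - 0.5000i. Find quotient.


Conjugate of z2 = -6.0000 + 0.5000i
Numerator: (8.0000 - 0.7000i)(-6.0000 + 0.5000i) = -47.6500 + 8.2000i
Denominator: (-6)^2 + (-0.5)^2 = 36.25
Result = (-47.6500 + 8.2000i)/36.25

-1.3145 + 0.2262i


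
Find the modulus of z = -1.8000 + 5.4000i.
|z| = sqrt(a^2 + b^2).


|z| = sqrt((-1.8)^2 + 5.4^2) = sqrt(3.24 + 29.16) = sqrt(32.4) = 5.6921

|z| = 5.6921


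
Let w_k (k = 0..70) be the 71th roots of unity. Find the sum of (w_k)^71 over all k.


The roots are w_k = w^k with w = e^(2*pi*i/71), and (w^k)^71 = (w^71)^k.
So S = 1 + u + u^2 + ... + u^(70) with u = w^71.
71 = 1*71 + 0, so 71 is a multiple of 71 and u = (w^71)^1 = 1.
Every one of the 71 terms equals 1: S = 71

S = 71


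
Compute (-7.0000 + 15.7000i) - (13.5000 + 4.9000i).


Real: -7 - 13.5 = -20.5
Imag: 15.7 - 4.9 = 10.8

-20.5000 + 10.8000i


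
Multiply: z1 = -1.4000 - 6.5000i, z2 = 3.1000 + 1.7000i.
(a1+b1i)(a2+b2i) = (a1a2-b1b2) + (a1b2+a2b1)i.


Real = -1.4*3.1 - (-6.5)*1.7 = -4.34 - (-11.05) = 6.71
Imag = -1.4*1.7 + 3.1*(-6.5) = -2.38 - (20.15) = -22.53

6.7100 - 22.5300i


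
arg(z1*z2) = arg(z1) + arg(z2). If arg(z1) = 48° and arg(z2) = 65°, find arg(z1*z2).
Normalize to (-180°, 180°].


arg(z1*z2) = 48° + 65° = 113°
Normalized to (-180°, 180°]: 113°

113°


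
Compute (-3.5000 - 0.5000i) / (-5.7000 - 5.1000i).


Conjugate of z2 = -5.7000 + 5.1000i
Numerator: (-3.5000 - 0.5000i)(-5.7000 + 5.1000i) = 22.5000 - 15.0000i
Denominator: (-5.7)^2 + (-5.1)^2 = 58.5
Result = (22.5000 - 15.0000i)/58.5

0.3846 - 0.2564i


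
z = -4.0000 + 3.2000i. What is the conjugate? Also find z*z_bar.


z_bar = -4.0000 - 3.2000i
z*z_bar = (-4)^2 + 3.2^2 = 16 + 10.24 = 26.24

z_bar = -4.0000 - 3.2000i, z*z_bar = 26.24


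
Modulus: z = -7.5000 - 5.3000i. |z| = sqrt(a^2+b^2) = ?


|z| = sqrt((-7.5)^2 + (-5.3)^2) = sqrt(56.25 + 28.09) = sqrt(84.34) = 9.1837

|z| = 9.1837


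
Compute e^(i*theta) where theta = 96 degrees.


cos(96°) = -0.1045
sin(96°) = 0.9945

e^(i*96°) = -0.1045 + 0.9945i


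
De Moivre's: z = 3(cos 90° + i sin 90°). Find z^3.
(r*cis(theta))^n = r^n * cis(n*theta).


r^3 = 3^3 = 27
n*theta = 3*90° = 270° = 270° (mod 360)
a = 27*cos(270°) = 0
b = 27*sin(270°) = -27.0000

27 cis(270°) = 0 - 27.0000i


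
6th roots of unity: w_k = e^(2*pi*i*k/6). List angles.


The 6th roots of unity are cis(360k/6°) for k=0..5
Angle step = 360/6 = 60°
Primitive root: cis(60°)
Primitive root = 0.5000 + 0.8660i

6 roots at angles: 0°, 60°, 120°, 180°, 240°, 300°


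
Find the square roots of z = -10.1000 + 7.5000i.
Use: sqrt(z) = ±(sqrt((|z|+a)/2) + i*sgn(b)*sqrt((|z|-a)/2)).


|z| = sqrt(102.01+56.25) = 12.5801
sqrt((|z|+a)/2) = sqrt((12.5801+(-10.1))/2) = sqrt(1.2401) = 1.1136
sqrt((|z|-a)/2) = sqrt((12.5801-(-10.1))/2) = sqrt(11.3401) = 3.3675

±(1.1136 + 3.3675i) i.e. 1.1136 + 3.3675i and -1.1136 - 3.3675i


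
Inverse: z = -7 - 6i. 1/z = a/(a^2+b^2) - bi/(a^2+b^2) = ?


|z|^2 = 49+36 = 85
1/z = (-7 + 6i)/85

1/z = -0.0824 + 0.0706i


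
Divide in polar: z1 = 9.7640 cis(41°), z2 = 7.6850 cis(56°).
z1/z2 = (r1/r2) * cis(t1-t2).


r = 9.7640 / 7.6850 = 1.2705
theta = 41° - 56° = -15° = 345° (mod 360)

1.2705 cis(345°)


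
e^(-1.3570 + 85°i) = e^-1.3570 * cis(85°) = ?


e^-1.3570 = 0.25743
cos(85°) = 0.0872
sin(85°) = 0.9962
Real = 0.25743*0.0872 = 0.0224
Imag = 0.25743*0.9962 = 0.2565

0.0224 + 0.2565i


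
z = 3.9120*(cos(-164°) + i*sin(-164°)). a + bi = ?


a = 3.9120*cos(-164°) = 3.9120*(-0.961262) = -3.7605
b = 3.9120*sin(-164°) = 3.9120*(-0.27564) = -1.0783

-3.7605 - 1.0783i


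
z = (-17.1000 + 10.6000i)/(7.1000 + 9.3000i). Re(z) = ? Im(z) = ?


Multiply by conjugate: (-17.1000 + 10.6000i)(7.1000 - 9.3000i) / (7.1^2 + 9.3^2)
Numerator real = -17.1*7.1 + 10.6*9.3 = -22.83
Numerator imag = 10.6*7.1 - (-17.1)*9.3 = 234.29
Denominator = 136.9
Re(z) = -22.83/136.9 = -0.1668
Im(z) = 234.29/136.9 = 1.7114

Re(z) = -0.1668, Im(z) = 1.7114


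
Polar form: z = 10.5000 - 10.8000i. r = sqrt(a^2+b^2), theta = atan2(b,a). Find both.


r = sqrt(110.25+116.64) = sqrt(226.89) = 15.0629
theta = atan2(-10.8, 10.5) = -45.8069 degrees

r = 15.0629, theta = -45.8069 degrees


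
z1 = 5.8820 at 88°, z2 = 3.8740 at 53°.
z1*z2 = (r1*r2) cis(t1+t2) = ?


r = 5.8820 * 3.8740 = 22.7869
theta = 88° + 53° = 141° = 141° (mod 360)

22.7869 cis(141°)


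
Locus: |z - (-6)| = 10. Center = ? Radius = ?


|z - z0| = r is a circle with center z0 and radius r.
Center = (-6, 0), radius = 10

Circle with center (-6, 0) and radius 10


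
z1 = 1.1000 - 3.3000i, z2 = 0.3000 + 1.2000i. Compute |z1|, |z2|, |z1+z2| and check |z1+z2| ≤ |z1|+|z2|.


|z1| = sqrt(1.1^2 + (-3.3)^2) = sqrt(12.1) = 3.4785
|z2| = sqrt(0.3^2 + 1.2^2) = sqrt(1.53) = 1.2369
z1+z2 = 1.4000 - 2.1000i
|z1+z2| = sqrt(6.37) = 2.5239
|z1|+|z2| = 3.4785 + 1.2369 = 4.7154

|z1+z2| = 2.5239 ≤ |z1|+|z2| = 4.7154 (verified)


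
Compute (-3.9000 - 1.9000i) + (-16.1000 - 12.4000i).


Real: -3.9 - 16.1 = -20
Imag: -1.9 - 12.4 = -14.3

-20.0000 - 14.3000i


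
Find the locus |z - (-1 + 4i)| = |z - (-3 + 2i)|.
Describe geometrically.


Equal distances means the locus is the perpendicular bisector of z1 and z2.
Midpoint = ((-1+(-3))/2, (4+2)/2) = (-2.0000, 3.0000)

Perpendicular bisector through (-2.0000, 3.0000)


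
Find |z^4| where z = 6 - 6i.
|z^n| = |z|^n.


|z| = sqrt(36+36) = sqrt(72) = 8.4853
|z^4| = |z|^4 = (sqrt(72))^4 = 72^2 = 5184

|z^4| = 5184


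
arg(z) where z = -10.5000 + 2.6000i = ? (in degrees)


Re = -10.5, Im = 2.6
arg = atan2(2.6, -10.5) = 166.0922 degrees

arg(z) = 166.0922 degrees


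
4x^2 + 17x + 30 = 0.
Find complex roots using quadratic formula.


disc = 17^2 - 4*4*30 = 289 - 480 = -191
sqrt(|disc|) = sqrt(191) = 13.8203
Real part = -17/(2*4) = -2.1250
Imag part = 13.8203/(2*4) = 1.7275

-2.1250 ± 1.7275i


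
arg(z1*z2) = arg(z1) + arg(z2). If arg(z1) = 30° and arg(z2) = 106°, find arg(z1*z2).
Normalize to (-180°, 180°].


arg(z1*z2) = 30° + 106° = 136°
Normalized to (-180°, 180°]: 136°

136°


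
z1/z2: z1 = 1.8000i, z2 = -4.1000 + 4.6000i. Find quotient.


Conjugate of z2 = -4.1000 - 4.6000i
Numerator: (1.8000i)(-4.1000 - 4.6000i) = 8.2800 - 7.3800i
Denominator: (-4.1)^2 + 4.6^2 = 37.97
Result = (8.2800 - 7.3800i)/37.97

0.2181 - 0.1944i


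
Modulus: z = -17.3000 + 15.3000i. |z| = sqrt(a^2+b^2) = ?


|z| = sqrt((-17.3)^2 + 15.3^2) = sqrt(299.29 + 234.09) = sqrt(533.38) = 23.0950

|z| = 23.0950


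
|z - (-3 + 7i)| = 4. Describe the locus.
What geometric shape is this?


|z - z0| = r is a circle with center z0 and radius r.
Center = (-3, 7), radius = 4

Circle with center (-3, 7) and radius 4


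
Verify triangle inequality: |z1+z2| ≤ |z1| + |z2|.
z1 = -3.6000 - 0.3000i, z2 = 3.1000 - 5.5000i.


|z1| = sqrt((-3.6)^2 + (-0.3)^2) = sqrt(13.05) = 3.6125
|z2| = sqrt(3.1^2 + (-5.5)^2) = sqrt(39.86) = 6.3135
z1+z2 = -0.5000 - 5.8000i
|z1+z2| = sqrt(33.89) = 5.8215
|z1|+|z2| = 3.6125 + 6.3135 = 9.9260

|z1+z2| = 5.8215 ≤ |z1|+|z2| = 9.9260 (verified)


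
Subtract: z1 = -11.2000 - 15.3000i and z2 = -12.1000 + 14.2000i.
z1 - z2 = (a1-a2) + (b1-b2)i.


Real: -11.2 + 12.1 = 0.9
Imag: -15.3 - 14.2 = -29.5

0.9000 - 29.5000i


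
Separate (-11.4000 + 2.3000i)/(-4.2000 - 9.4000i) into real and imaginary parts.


Multiply by conjugate: (-11.4000 + 2.3000i)(-4.2000 + 9.4000i) / ((-4.2)^2 + (-9.4)^2)
Numerator real = -11.4*(-4.2) + 2.3*(-9.4) = 26.26
Numerator imag = 2.3*(-4.2) - (-11.4)*(-9.4) = -116.82
Denominator = 106
Re(z) = 26.26/106 = 0.2477
Im(z) = -116.82/106 = -1.1021

Re(z) = 0.2477, Im(z) = -1.1021


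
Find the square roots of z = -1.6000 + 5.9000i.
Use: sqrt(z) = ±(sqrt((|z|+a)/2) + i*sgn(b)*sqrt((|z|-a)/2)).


|z| = sqrt(2.56+34.81) = 6.1131
sqrt((|z|+a)/2) = sqrt((6.1131+(-1.6))/2) = sqrt(2.2566) = 1.5022
sqrt((|z|-a)/2) = sqrt((6.1131-(-1.6))/2) = sqrt(3.8566) = 1.9638

±(1.5022 + 1.9638i) i.e. 1.5022 + 1.9638i and -1.5022 - 1.9638i


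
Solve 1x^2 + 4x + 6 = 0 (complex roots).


disc = 4^2 - 4*1*6 = 16 - 24 = -8
sqrt(|disc|) = sqrt(8) = 2.8284
Real part = -4/(2*1) = -2.0000
Imag part = 2.8284/(2*1) = 1.4142

-2.0000 ± 1.4142i


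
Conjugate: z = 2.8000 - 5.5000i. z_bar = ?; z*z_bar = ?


z_bar = 2.8000 + 5.5000i
z*z_bar = 2.8^2 + (-5.5)^2 = 7.84 + 30.25 = 38.09

z_bar = 2.8000 + 5.5000i, z*z_bar = 38.09


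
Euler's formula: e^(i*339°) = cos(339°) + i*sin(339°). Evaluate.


cos(339°) = 0.9336
sin(339°) = -0.3584

e^(i*339°) = 0.9336 - 0.3584i


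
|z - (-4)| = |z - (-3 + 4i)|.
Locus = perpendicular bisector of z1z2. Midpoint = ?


Equal distances means the locus is the perpendicular bisector of z1 and z2.
Midpoint = ((-4+(-3))/2, (0+4)/2) = (-3.5000, 2.0000)

Perpendicular bisector through (-3.5000, 2.0000)


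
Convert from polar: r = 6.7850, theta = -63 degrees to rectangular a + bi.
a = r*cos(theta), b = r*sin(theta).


a = 6.7850*cos(-63°) = 6.7850*0.45399 = 3.0803
b = 6.7850*sin(-63°) = 6.7850*(-0.89101) = -6.0455

3.0803 - 6.0455i


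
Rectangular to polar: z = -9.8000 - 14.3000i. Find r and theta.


r = sqrt(96.04+204.49) = sqrt(300.53) = 17.3358
theta = atan2(-14.3, -9.8) = -124.4234 degrees

r = 17.3358, theta = -124.4234 degrees


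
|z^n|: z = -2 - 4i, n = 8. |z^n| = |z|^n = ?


|z| = sqrt(4+16) = sqrt(20) = 4.4721
|z^8| = |z|^8 = (sqrt(20))^8 = 20^4 = 160000

|z^8| = 160000


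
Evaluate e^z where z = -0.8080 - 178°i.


e^-0.8080 = 0.44575
cos(-178°) = -0.9994
sin(-178°) = -0.0349
Real = 0.44575*(-0.9994) = -0.4455
Imag = 0.44575*(-0.0349) = -0.0156

-0.4455 - 0.0156i


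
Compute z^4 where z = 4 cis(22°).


r^4 = 4^4 = 256
n*theta = 4*22° = 88° = 88° (mod 360)
a = 256*cos(88°) = 8.9343
b = 256*sin(88°) = 255.8441

256 cis(88°) = 8.9343 + 255.8441i


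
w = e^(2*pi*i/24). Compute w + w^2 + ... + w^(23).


With w = e^(2*pi*i/24), all 24 of the 24th roots of unity w^0 = 1, w, ..., w^(23) sum to 0: 1 + w + ... + w^(23) = (1 - w^24)/(1 - w) = 0 since w^24 = 1, w ≠ 1.
Removing the root 1: w + w^2 + ... + w^(23) = 0 - 1 = -1

Sum = -1


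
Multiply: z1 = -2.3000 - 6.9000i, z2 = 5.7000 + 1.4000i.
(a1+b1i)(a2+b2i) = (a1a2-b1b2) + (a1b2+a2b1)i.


Real = -2.3*5.7 - (-6.9)*1.4 = -13.11 - (-9.66) = -3.45
Imag = -2.3*1.4 + 5.7*(-6.9) = -3.22 - (39.33) = -42.55

-3.4500 - 42.5500i


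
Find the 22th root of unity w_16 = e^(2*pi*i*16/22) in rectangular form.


Angle = 360*16/22 = 261.8182°
a = cos(261.8182°) = -0.1423
b = sin(261.8182°) = -0.9898

-0.1423 - 0.9898i


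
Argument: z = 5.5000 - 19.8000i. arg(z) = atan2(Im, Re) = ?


Re = 5.5, Im = -19.8
arg = atan2(-19.8, 5.5) = -74.4759 degrees

arg(z) = -74.4759 degrees


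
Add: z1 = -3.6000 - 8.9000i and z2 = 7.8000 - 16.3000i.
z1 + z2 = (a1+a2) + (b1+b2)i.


Real: -3.6 + 7.8 = 4.2
Imag: -8.9 - 16.3 = -25.2

4.2000 - 25.2000i


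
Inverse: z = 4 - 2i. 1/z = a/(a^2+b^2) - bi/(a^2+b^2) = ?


|z|^2 = 16+4 = 20
1/z = (4 + 2i)/20

1/z = 0.2000 + 0.1000i


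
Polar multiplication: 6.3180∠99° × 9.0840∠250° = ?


r = 6.3180 * 9.0840 = 57.3927
theta = 99° + 250° = 349° = 349° (mod 360)

57.3927 cis(349°)


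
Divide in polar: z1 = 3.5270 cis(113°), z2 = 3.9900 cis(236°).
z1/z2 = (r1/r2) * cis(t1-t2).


r = 3.5270 / 3.9900 = 0.8840
theta = 113° - 236° = -123° = 237° (mod 360)

0.8840 cis(237°)


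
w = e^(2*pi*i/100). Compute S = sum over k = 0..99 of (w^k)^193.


The roots are w_k = w^k with w = e^(2*pi*i/100), and (w^k)^193 = (w^193)^k.
So S = 1 + u + u^2 + ... + u^(99) with u = w^193.
193 = 1*100 + 93, so 193 is not a multiple of 100: u = (w^100)^1 * w^93 = w^93 ≠ 1 (w is a primitive 100th root), while u^100 = (w^100)^193 = 1.
Geometric series: S = (1 - u^100)/(1 - u) = (1 - 1)/(1 - u) = 0

S = 0


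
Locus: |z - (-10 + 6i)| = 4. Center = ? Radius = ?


|z - z0| = r is a circle with center z0 and radius r.
Center = (-10, 6), radius = 4

Circle with center (-10, 6) and radius 4


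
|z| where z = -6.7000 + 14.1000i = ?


|z| = sqrt((-6.7)^2 + 14.1^2) = sqrt(44.89 + 198.81) = sqrt(243.7) = 15.6109

|z| = 15.6109


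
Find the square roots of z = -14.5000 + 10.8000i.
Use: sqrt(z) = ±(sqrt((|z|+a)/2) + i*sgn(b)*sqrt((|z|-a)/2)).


|z| = sqrt(210.25+116.64) = 18.0801
sqrt((|z|+a)/2) = sqrt((18.0801+(-14.5))/2) = sqrt(1.7900) = 1.3379
sqrt((|z|-a)/2) = sqrt((18.0801-(-14.5))/2) = sqrt(16.2900) = 4.0361

±(1.3379 + 4.0361i) i.e. 1.3379 + 4.0361i and -1.3379 - 4.0361i


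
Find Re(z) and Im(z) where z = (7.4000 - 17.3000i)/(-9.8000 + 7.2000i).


Multiply by conjugate: (7.4000 - 17.3000i)(-9.8000 - 7.2000i) / ((-9.8)^2 + 7.2^2)
Numerator real = 7.4*(-9.8) - (17.3)*7.2 = -197.08
Numerator imag = -17.3*(-9.8) - 7.4*7.2 = 116.26
Denominator = 147.88
Re(z) = -197.08/147.88 = -1.3327
Im(z) = 116.26/147.88 = 0.7862

Re(z) = -1.3327, Im(z) = 0.7862


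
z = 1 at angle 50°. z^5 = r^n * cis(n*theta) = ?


r^5 = 1^5 = 1
n*theta = 5*50° = 250° = 250° (mod 360)
a = 1*cos(250°) = -0.3420
b = 1*sin(250°) = -0.9397

1 cis(250°) = -0.3420 - 0.9397i


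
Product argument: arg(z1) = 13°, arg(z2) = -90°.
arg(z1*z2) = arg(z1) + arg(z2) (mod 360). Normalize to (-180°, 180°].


arg(z1*z2) = 13° - 90° = -77°
Normalized to (-180°, 180°]: -77°

-77°


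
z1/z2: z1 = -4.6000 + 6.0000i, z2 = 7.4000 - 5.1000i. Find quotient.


Conjugate of z2 = 7.4000 + 5.1000i
Numerator: (-4.6000 + 6.0000i)(7.4000 + 5.1000i) = -64.6400 + 20.9400i
Denominator: 7.4^2 + (-5.1)^2 = 80.77
Result = (-64.6400 + 20.9400i)/80.77

-0.8003 + 0.2593i


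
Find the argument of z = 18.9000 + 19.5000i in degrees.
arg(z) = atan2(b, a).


Re = 18.9, Im = 19.5
arg = atan2(19.5, 18.9) = 45.8952 degrees

arg(z) = 45.8952 degrees


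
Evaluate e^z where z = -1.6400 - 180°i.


e^-1.6400 = 0.1940
cos(-180°) = -1
sin(-180°) = 0
Real = 0.1940*(-1) = -0.1940
Imag = 0.1940*0 = 0

-0.1940 + 0i


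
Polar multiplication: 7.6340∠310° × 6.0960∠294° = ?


r = 7.6340 * 6.0960 = 46.5369
theta = 310° + 294° = 604° = 244° (mod 360)

46.5369 cis(244°)


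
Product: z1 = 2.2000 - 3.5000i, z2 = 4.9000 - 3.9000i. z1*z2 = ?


Real = 2.2*4.9 - (-3.5)*(-3.9) = 10.78 - 13.65 = -2.87
Imag = 2.2*(-3.9) + 4.9*(-3.5) = -8.58 - (17.15) = -25.73

-2.8700 - 25.7300i


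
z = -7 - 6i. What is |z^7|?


|z| = sqrt(49+36) = sqrt(85) = 9.2195
|z^7| = |z|^7 = (sqrt(85))^7 = 85^3 * sqrt(85) = 614125*sqrt(85)

|z^7| = 614125*sqrt(85) ≈ 5661952.7398


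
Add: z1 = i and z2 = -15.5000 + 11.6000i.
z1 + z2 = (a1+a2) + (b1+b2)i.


Real: 0 - 15.5 = -15.5
Imag: 1 + 11.6 = 12.6

-15.5000 + 12.6000i


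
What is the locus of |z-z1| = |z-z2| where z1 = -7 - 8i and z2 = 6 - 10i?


Equal distances means the locus is the perpendicular bisector of z1 and z2.
Midpoint = ((-7+6)/2, (-8+(-10))/2) = (-0.5000, -9.0000)

Perpendicular bisector through (-0.5000, -9.0000)


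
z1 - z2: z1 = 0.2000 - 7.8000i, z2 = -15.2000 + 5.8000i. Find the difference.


Real: 0.2 + 15.2 = 15.4
Imag: -7.8 - 5.8 = -13.6

15.4000 - 13.6000i


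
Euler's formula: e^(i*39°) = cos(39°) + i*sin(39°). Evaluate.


cos(39°) = 0.7771
sin(39°) = 0.6293

e^(i*39°) = 0.7771 + 0.6293i


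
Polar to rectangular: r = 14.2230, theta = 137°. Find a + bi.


a = 14.2230*cos(137°) = 14.2230*(-0.73135) = -10.4020
b = 14.2230*sin(137°) = 14.2230*0.682 = 9.7001

-10.4020 + 9.7001i


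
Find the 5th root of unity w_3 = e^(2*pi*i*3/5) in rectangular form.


Angle = 360*3/5 = 216°
a = cos(216°) = -0.8090
b = sin(216°) = -0.5878

-0.8090 - 0.5878i


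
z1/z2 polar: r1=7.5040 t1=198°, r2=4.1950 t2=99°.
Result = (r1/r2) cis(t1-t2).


r = 7.5040 / 4.1950 = 1.7888
theta = 198° - 99° = 99° = 99° (mod 360)

1.7888 cis(99°)


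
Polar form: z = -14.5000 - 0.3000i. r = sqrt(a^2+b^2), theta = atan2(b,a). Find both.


r = sqrt(210.25+0.09) = sqrt(210.34) = 14.5031
theta = atan2(-0.3, -14.5) = -178.8147 degrees

r = 14.5031, theta = -178.8147 degrees


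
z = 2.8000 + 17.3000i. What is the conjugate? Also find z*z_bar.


z_bar = 2.8000 - 17.3000i
z*z_bar = 2.8^2 + 17.3^2 = 7.84 + 299.29 = 307.13

z_bar = 2.8000 - 17.3000i, z*z_bar = 307.13


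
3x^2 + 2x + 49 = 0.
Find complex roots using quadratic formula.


disc = 2^2 - 4*3*49 = 4 - 588 = -584
sqrt(|disc|) = sqrt(584) = 24.1661
Real part = -2/(2*3) = -0.3333
Imag part = 24.1661/(2*3) = 4.0277

-0.3333 ± 4.0277i


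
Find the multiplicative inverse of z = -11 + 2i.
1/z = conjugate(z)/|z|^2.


|z|^2 = 121+4 = 125
1/z = (-11 - 2i)/125

1/z = -0.0880 - 0.0160i


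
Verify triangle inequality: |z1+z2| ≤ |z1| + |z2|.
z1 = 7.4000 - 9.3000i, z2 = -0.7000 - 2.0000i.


|z1| = sqrt(7.4^2 + (-9.3)^2) = sqrt(141.25) = 11.8849
|z2| = sqrt((-0.7)^2 + (-2)^2) = sqrt(4.49) = 2.1190
z1+z2 = 6.7000 - 11.3000i
|z1+z2| = sqrt(172.58) = 13.1370
|z1|+|z2| = 11.8849 + 2.1190 = 14.0039

|z1+z2| = 13.1370 ≤ |z1|+|z2| = 14.0039 (verified)


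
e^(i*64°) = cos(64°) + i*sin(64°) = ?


cos(64°) = 0.4384
sin(64°) = 0.8988

e^(i*64°) = 0.4384 + 0.8988i


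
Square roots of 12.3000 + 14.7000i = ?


|z| = sqrt(151.29+216.09) = 19.1672
sqrt((|z|+a)/2) = sqrt((19.1672+12.3)/2) = sqrt(15.7336) = 3.9666
sqrt((|z|-a)/2) = sqrt((19.1672-12.3)/2) = sqrt(3.4336) = 1.8530

±(3.9666 + 1.8530i) i.e. 3.9666 + 1.8530i and -3.9666 - 1.8530i


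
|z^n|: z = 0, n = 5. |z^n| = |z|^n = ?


|z| = sqrt(0+0) = sqrt(0) = 0
|z^5| = |z|^5 = 0^5 = 0

|z^5| = 0


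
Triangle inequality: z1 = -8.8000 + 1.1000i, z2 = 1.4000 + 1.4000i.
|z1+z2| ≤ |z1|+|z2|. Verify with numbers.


|z1| = sqrt((-8.8)^2 + 1.1^2) = sqrt(78.65) = 8.8685
|z2| = sqrt(1.4^2 + 1.4^2) = sqrt(3.92) = 1.9799
z1+z2 = -7.4000 + 2.5000i
|z1+z2| = sqrt(61.01) = 7.8109
|z1|+|z2| = 8.8685 + 1.9799 = 10.8484

|z1+z2| = 7.8109 ≤ |z1|+|z2| = 10.8484 (verified)


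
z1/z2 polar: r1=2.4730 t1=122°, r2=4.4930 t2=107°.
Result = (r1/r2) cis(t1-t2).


r = 2.4730 / 4.4930 = 0.5504
theta = 122° - 107° = 15° = 15° (mod 360)

0.5504 cis(15°)


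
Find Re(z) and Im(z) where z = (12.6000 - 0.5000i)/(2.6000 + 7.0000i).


Multiply by conjugate: (12.6000 - 0.5000i)(2.6000 - 7.0000i) / (2.6^2 + 7^2)
Numerator real = 12.6*2.6 - (0.5)*7 = 29.26
Numerator imag = -0.5*2.6 - 12.6*7 = -89.5
Denominator = 55.76
Re(z) = 29.26/55.76 = 0.5247
Im(z) = -89.5/55.76 = -1.6051

Re(z) = 0.5247, Im(z) = -1.6051


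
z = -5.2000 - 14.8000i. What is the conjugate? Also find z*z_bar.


z_bar = -5.2000 + 14.8000i
z*z_bar = (-5.2)^2 + (-14.8)^2 = 27.04 + 219.04 = 246.08

z_bar = -5.2000 + 14.8000i, z*z_bar = 246.08


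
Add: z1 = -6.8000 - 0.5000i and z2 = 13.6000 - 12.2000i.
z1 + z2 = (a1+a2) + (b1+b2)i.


Real: -6.8 + 13.6 = 6.8
Imag: -0.5 - 12.2 = -12.7

6.8000 - 12.7000i


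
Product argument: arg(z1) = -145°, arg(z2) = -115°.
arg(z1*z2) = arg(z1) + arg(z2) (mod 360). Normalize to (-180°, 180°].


arg(z1*z2) = -145° - 115° = -260°
Normalized to (-180°, 180°]: 100°

100°


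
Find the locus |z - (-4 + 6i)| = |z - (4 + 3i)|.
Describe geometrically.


Equal distances means the locus is the perpendicular bisector of z1 and z2.
Midpoint = ((-4+4)/2, (6+3)/2) = (0, 4.5000)

Perpendicular bisector through (0, 4.5000)


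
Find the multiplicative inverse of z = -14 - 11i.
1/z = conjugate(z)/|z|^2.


|z|^2 = 196+121 = 317
1/z = (-14 + 11i)/317

1/z = -0.0442 + 0.0347i


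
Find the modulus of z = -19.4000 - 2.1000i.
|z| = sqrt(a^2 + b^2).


|z| = sqrt((-19.4)^2 + (-2.1)^2) = sqrt(376.36 + 4.41) = sqrt(380.77) = 19.5133

|z| = 19.5133


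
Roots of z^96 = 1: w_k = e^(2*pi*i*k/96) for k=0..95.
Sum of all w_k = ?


The sum of all 96th roots of unity is 0.
Geometric series: (1 - w^96)/(1 - w) = (1-1)/(1-w) = 0 since w^96 = 1, w ≠ 1.
Alternatively: coefficient of z^95 in z^96 - 1 is 0.

0


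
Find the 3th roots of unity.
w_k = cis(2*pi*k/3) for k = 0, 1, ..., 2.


The 3th roots of unity are cis(360k/3°) for k=0..2
Angle step = 360/3 = 120°
Primitive root: cis(120°)
Primitive root = -0.5000 + 0.8660i

3 roots at angles: 0°, 120°, 240°


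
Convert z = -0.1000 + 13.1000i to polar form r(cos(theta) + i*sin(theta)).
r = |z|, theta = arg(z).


r = sqrt(0.01+171.61) = sqrt(171.62) = 13.1004
theta = atan2(13.1, -0.1) = 90.4374 degrees

r = 13.1004, theta = 90.4374 degrees


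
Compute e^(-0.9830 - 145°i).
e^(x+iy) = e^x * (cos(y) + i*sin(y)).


e^-0.9830 = 0.3742
cos(-145°) = -0.8192
sin(-145°) = -0.5736
Real = 0.3742*(-0.8192) = -0.3065
Imag = 0.3742*(-0.5736) = -0.2146

-0.3065 - 0.2146i


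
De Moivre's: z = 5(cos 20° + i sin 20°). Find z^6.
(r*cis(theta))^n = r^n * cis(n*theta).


r^6 = 5^6 = 15625
n*theta = 6*20° = 120° = 120° (mod 360)
a = 15625*cos(120°) = -7812.5000
b = 15625*sin(120°) = 13531.6469

15625 cis(120°) = -7812.5000 + 13531.6469i


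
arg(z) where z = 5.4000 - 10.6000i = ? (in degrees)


Re = 5.4, Im = -10.6
arg = atan2(-10.6, 5.4) = -63.0042 degrees

arg(z) = -63.0042 degrees


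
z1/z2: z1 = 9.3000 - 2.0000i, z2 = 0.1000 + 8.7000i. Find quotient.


Conjugate of z2 = 0.1000 - 8.7000i
Numerator: (9.3000 - 2.0000i)(0.1000 - 8.7000i) = -16.4700 - 81.1100i
Denominator: 0.1^2 + 8.7^2 = 75.7
Result = (-16.4700 - 81.1100i)/75.7

-0.2176 - 1.0715i


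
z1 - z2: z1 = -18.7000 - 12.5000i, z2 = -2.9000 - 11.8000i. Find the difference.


Real: -18.7 + 2.9 = -15.8
Imag: -12.5 + 11.8 = -0.7

-15.8000 - 0.7000i


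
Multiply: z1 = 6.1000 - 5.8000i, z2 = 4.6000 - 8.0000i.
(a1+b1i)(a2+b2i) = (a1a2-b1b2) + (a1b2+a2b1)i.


Real = 6.1*4.6 - (-5.8)*(-8) = 28.06 - 46.4 = -18.34
Imag = 6.1*(-8) + 4.6*(-5.8) = -48.8 - (26.68) = -75.48

-18.3400 - 75.4800i


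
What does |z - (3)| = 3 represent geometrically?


|z - z0| = r is a circle with center z0 and radius r.
Center = (3, 0), radius = 3

Circle with center (3, 0) and radius 3


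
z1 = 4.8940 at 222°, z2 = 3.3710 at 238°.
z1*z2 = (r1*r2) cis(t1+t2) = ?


r = 4.8940 * 3.3710 = 16.4977
theta = 222° + 238° = 460° = 100° (mod 360)

16.4977 cis(100°)


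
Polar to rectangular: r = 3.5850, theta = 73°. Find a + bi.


a = 3.5850*cos(73°) = 3.5850*0.292372 = 1.0482
b = 3.5850*sin(73°) = 3.5850*0.956305 = 3.4284

1.0482 + 3.4284i


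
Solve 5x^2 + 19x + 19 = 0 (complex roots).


disc = 19^2 - 4*5*19 = 361 - 380 = -19
sqrt(|disc|) = sqrt(19) = 4.3589
Real part = -19/(2*5) = -1.9000
Imag part = 4.3589/(2*5) = 0.4359

-1.9000 ± 0.4359i


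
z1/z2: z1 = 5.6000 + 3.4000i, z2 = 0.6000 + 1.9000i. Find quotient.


Conjugate of z2 = 0.6000 - 1.9000i
Numerator: (5.6000 + 3.4000i)(0.6000 - 1.9000i) = 9.8200 - 8.6000i
Denominator: 0.6^2 + 1.9^2 = 3.97
Result = (9.8200 - 8.6000i)/3.97

2.4736 - 2.1662i


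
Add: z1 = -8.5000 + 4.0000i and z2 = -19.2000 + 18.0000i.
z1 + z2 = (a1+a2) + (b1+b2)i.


Real: -8.5 - 19.2 = -27.7
Imag: 4 + 18 = 22

-27.7000 + 22.0000i


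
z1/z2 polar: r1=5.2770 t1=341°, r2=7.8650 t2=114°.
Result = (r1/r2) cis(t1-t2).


r = 5.2770 / 7.8650 = 0.6709
theta = 341° - 114° = 227° = 227° (mod 360)

0.6709 cis(227°)


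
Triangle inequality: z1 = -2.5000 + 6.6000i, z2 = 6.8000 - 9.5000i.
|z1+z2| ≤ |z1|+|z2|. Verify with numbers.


|z1| = sqrt((-2.5)^2 + 6.6^2) = sqrt(49.81) = 7.0576
|z2| = sqrt(6.8^2 + (-9.5)^2) = sqrt(136.49) = 11.6829
z1+z2 = 4.3000 - 2.9000i
|z1+z2| = sqrt(26.9) = 5.1865
|z1|+|z2| = 7.0576 + 11.6829 = 18.7405

|z1+z2| = 5.1865 ≤ |z1|+|z2| = 18.7405 (verified)


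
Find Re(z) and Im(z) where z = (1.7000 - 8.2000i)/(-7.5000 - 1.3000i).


Multiply by conjugate: (1.7000 - 8.2000i)(-7.5000 + 1.3000i) / ((-7.5)^2 + (-1.3)^2)
Numerator real = 1.7*(-7.5) - (8.2)*(-1.3) = -2.09
Numerator imag = -8.2*(-7.5) - 1.7*(-1.3) = 63.71
Denominator = 57.94
Re(z) = -2.09/57.94 = -0.0361
Im(z) = 63.71/57.94 = 1.0996

Re(z) = -0.0361, Im(z) = 1.0996


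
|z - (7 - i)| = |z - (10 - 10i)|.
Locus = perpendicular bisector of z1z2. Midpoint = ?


Equal distances means the locus is the perpendicular bisector of z1 and z2.
Midpoint = ((7+10)/2, (-1+(-10))/2) = (8.5000, -5.5000)

Perpendicular bisector through (8.5000, -5.5000)


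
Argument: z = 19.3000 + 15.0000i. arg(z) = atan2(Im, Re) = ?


Re = 19.3, Im = 15
arg = atan2(15, 19.3) = 37.8544 degrees

arg(z) = 37.8544 degrees


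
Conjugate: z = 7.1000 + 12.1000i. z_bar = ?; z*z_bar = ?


z_bar = 7.1000 - 12.1000i
z*z_bar = 7.1^2 + 12.1^2 = 50.41 + 146.41 = 196.82

z_bar = 7.1000 - 12.1000i, z*z_bar = 196.82


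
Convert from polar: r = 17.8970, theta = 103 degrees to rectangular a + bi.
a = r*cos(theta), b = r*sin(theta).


a = 17.8970*cos(103°) = 17.8970*(-0.22495) = -4.0259
b = 17.8970*sin(103°) = 17.8970*0.97437 = 17.4383

-4.0259 + 17.4383i


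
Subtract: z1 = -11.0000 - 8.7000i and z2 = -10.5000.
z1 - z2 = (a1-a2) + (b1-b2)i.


Real: -11 + 10.5 = -0.5
Imag: -8.7 - 0 = -8.7

-0.5000 - 8.7000i


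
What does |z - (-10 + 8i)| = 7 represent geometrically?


|z - z0| = r is a circle with center z0 and radius r.
Center = (-10, 8), radius = 7

Circle with center (-10, 8) and radius 7


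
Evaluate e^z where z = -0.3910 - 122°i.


e^-0.3910 = 0.6764
cos(-122°) = -0.5299
sin(-122°) = -0.848
Real = 0.6764*(-0.5299) = -0.3584
Imag = 0.6764*(-0.848) = -0.5736

-0.3584 - 0.5736i


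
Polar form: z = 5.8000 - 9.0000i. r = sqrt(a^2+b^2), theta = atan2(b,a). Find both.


r = sqrt(33.64+81) = sqrt(114.64) = 10.7070
theta = atan2(-9, 5.8) = -57.2005 degrees

r = 10.7070, theta = -57.2005 degrees


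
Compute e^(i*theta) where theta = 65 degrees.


cos(65°) = 0.4226
sin(65°) = 0.9063

e^(i*65°) = 0.4226 + 0.9063i


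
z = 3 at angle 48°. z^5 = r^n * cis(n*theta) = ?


r^5 = 3^5 = 243
n*theta = 5*48° = 240° = 240° (mod 360)
a = 243*cos(240°) = -121.5000
b = 243*sin(240°) = -210.4442

243 cis(240°) = -121.5000 - 210.4442i


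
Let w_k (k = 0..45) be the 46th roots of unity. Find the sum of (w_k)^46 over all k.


The roots are w_k = w^k with w = e^(2*pi*i/46), and (w^k)^46 = (w^46)^k.
So S = 1 + u + u^2 + ... + u^(45) with u = w^46.
46 = 1*46 + 0, so 46 is a multiple of 46 and u = (w^46)^1 = 1.
Every one of the 46 terms equals 1: S = 46

S = 46


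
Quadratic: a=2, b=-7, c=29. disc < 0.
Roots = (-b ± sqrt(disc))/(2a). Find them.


disc = (-7)^2 - 4*2*29 = 49 - 232 = -183
sqrt(|disc|) = sqrt(183) = 13.5277
Real part = 7/(2*2) = 1.7500
Imag part = 13.5277/(2*2) = 3.3819

1.7500 ± 3.3819i


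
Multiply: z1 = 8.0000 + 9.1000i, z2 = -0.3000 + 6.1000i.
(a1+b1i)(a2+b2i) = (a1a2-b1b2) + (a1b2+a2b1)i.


Real = 8*(-0.3) - 9.1*6.1 = -2.4 - 55.51 = -57.91
Imag = 8*6.1 - (0.3)*9.1 = 48.8 - (2.73) = 46.07

-57.9100 + 46.0700i


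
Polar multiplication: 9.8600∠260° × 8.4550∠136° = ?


r = 9.8600 * 8.4550 = 83.3663
theta = 260° + 136° = 396° = 36° (mod 360)

83.3663 cis(36°)


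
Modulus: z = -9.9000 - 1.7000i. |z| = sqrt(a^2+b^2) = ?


|z| = sqrt((-9.9)^2 + (-1.7)^2) = sqrt(98.01 + 2.89) = sqrt(100.9) = 10.0449

|z| = 10.0449


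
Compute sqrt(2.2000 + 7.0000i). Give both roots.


|z| = sqrt(4.84+49) = 7.3376
sqrt((|z|+a)/2) = sqrt((7.3376+2.2)/2) = sqrt(4.7688) = 2.1838
sqrt((|z|-a)/2) = sqrt((7.3376-2.2)/2) = sqrt(2.5688) = 1.6027

±(2.1838 + 1.6027i) i.e. 2.1838 + 1.6027i and -2.1838 - 1.6027i


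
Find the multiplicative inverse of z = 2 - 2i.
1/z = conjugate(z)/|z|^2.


|z|^2 = 4+4 = 8
1/z = (2 + 2i)/8

1/z = 0.2500 + 0.2500i


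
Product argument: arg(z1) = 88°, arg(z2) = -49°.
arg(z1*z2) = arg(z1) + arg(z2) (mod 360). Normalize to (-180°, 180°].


arg(z1*z2) = 88° - 49° = 39°
Normalized to (-180°, 180°]: 39°

39°


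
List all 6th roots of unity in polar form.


The 6th roots of unity are cis(360k/6°) for k=0..5
Angle step = 360/6 = 60°
Primitive root: cis(60°)
Primitive root = 0.5000 + 0.8660i

6 roots at angles: 0°, 60°, 120°, 180°, 240°, 300°


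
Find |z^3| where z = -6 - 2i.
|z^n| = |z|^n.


|z| = sqrt(36+4) = sqrt(40) = 6.3246
|z^3| = |z|^3 = (sqrt(40))^3 = 40*sqrt(40)

|z^3| = 40*sqrt(40) ≈ 252.9822


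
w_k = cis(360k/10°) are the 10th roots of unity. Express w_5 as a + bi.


Angle = 360*5/10 = 180°
a = cos(180°) = -1.0000
b = sin(180°) = 0

-1.0000 + 0i


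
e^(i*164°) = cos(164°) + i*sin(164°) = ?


cos(164°) = -0.9613
sin(164°) = 0.2756

e^(i*164°) = -0.9613 + 0.2756i


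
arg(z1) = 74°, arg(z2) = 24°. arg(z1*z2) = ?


arg(z1*z2) = 74° + 24° = 98°
Normalized to (-180°, 180°]: 98°

98°


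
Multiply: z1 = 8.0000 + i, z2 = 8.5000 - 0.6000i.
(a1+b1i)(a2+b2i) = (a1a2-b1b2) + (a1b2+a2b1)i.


Real = 8*8.5 - 1*(-0.6) = 68 - (-0.6) = 68.6
Imag = 8*(-0.6) + 8.5*1 = -4.8 + 8.5 = 3.7

68.6000 + 3.7000i


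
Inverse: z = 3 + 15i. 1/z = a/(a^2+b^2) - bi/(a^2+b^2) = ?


|z|^2 = 9+225 = 234
1/z = (3 - 15i)/234

1/z = 0.0128 - 0.0641i


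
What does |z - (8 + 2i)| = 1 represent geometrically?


|z - z0| = r is a circle with center z0 and radius r.
Center = (8, 2), radius = 1

Circle with center (8, 2) and radius 1


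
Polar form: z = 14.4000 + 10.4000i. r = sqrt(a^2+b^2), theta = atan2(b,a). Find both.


r = sqrt(207.36+108.16) = sqrt(315.52) = 17.7629
theta = atan2(10.4, 14.4) = 35.8377 degrees

r = 17.7629, theta = 35.8377 degrees


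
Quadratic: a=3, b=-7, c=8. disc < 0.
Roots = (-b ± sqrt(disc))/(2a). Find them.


disc = (-7)^2 - 4*3*8 = 49 - 96 = -47
sqrt(|disc|) = sqrt(47) = 6.8557
Real part = 7/(2*3) = 1.1667
Imag part = 6.8557/(2*3) = 1.1426

1.1667 ± 1.1426i


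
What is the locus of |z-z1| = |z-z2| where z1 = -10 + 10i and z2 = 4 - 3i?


Equal distances means the locus is the perpendicular bisector of z1 and z2.
Midpoint = ((-10+4)/2, (10+(-3))/2) = (-3.0000, 3.5000)

Perpendicular bisector through (-3.0000, 3.5000)


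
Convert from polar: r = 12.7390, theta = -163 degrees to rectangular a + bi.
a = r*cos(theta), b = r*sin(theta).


a = 12.7390*cos(-163°) = 12.7390*(-0.956305) = -12.1824
b = 12.7390*sin(-163°) = 12.7390*(-0.29237) = -3.7245

-12.1824 - 3.7245i


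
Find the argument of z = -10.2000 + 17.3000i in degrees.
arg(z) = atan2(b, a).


Re = -10.2, Im = 17.3
arg = atan2(17.3, -10.2) = 120.5234 degrees

arg(z) = 120.5234 degrees


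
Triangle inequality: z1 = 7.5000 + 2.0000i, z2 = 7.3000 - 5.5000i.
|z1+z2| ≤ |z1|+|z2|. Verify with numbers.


|z1| = sqrt(7.5^2 + 2^2) = sqrt(60.25) = 7.7621
|z2| = sqrt(7.3^2 + (-5.5)^2) = sqrt(83.54) = 9.1400
z1+z2 = 14.8000 - 3.5000i
|z1+z2| = sqrt(231.29) = 15.2082
|z1|+|z2| = 7.7621 + 9.1400 = 16.9021

|z1+z2| = 15.2082 ≤ |z1|+|z2| = 16.9021 (verified)


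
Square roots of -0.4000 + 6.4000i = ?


|z| = sqrt(0.16+40.96) = 6.4125
sqrt((|z|+a)/2) = sqrt((6.4125+(-0.4))/2) = sqrt(3.0062) = 1.7339
sqrt((|z|-a)/2) = sqrt((6.4125-(-0.4))/2) = sqrt(3.4062) = 1.8456

±(1.7339 + 1.8456i) i.e. 1.7339 + 1.8456i and -1.7339 - 1.8456i


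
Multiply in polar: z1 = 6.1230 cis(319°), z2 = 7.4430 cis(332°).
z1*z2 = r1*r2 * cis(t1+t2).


r = 6.1230 * 7.4430 = 45.5735
theta = 319° + 332° = 651° = 291° (mod 360)

45.5735 cis(291°)


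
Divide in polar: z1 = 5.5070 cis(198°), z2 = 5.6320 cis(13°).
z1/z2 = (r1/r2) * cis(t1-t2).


r = 5.5070 / 5.6320 = 0.9778
theta = 198° - 13° = 185° = 185° (mod 360)

0.9778 cis(185°)


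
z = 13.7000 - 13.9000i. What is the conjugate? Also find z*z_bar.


z_bar = 13.7000 + 13.9000i
z*z_bar = 13.7^2 + (-13.9)^2 = 187.69 + 193.21 = 380.9

z_bar = 13.7000 + 13.9000i, z*z_bar = 380.9


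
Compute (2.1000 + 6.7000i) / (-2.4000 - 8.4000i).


Conjugate of z2 = -2.4000 + 8.4000i
Numerator: (2.1000 + 6.7000i)(-2.4000 + 8.4000i) = -61.3200 + 1.5600i
Denominator: (-2.4)^2 + (-8.4)^2 = 76.32
Result = (-61.3200 + 1.5600i)/76.32

-0.8035 + 0.0204i


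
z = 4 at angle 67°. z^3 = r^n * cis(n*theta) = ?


r^3 = 4^3 = 64
n*theta = 3*67° = 201° = 201° (mod 360)
a = 64*cos(201°) = -59.7491
b = 64*sin(201°) = -22.9355

64 cis(201°) = -59.7491 - 22.9355i


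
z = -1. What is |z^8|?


|z| = sqrt(1+0) = sqrt(1) = 1
|z^8| = |z|^8 = 1^8 = 1

|z^8| = 1


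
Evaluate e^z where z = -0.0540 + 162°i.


e^-0.0540 = 0.9474
cos(162°) = -0.9511
sin(162°) = 0.30902
Real = 0.9474*(-0.9511) = -0.9011
Imag = 0.9474*0.30902 = 0.2928

-0.9011 + 0.2928i
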